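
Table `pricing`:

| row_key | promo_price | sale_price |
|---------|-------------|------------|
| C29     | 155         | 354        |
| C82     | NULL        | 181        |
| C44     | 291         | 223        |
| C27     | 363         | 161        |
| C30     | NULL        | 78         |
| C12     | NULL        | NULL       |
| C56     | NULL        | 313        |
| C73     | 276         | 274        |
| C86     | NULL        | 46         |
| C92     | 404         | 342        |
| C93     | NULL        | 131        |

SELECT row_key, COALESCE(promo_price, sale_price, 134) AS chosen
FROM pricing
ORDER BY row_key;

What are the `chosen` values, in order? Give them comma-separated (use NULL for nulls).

134, 363, 155, 78, 291, 313, 276, 181, 46, 404, 131

row_key=C12: promo_price=NULL, sale_price=NULL, → literal 134 → 134
row_key=C27: promo_price=363 → 363
row_key=C29: promo_price=155 → 155
row_key=C30: promo_price=NULL, sale_price=78 → 78
row_key=C44: promo_price=291 → 291
row_key=C56: promo_price=NULL, sale_price=313 → 313
row_key=C73: promo_price=276 → 276
row_key=C82: promo_price=NULL, sale_price=181 → 181
row_key=C86: promo_price=NULL, sale_price=46 → 46
row_key=C92: promo_price=404 → 404
row_key=C93: promo_price=NULL, sale_price=131 → 131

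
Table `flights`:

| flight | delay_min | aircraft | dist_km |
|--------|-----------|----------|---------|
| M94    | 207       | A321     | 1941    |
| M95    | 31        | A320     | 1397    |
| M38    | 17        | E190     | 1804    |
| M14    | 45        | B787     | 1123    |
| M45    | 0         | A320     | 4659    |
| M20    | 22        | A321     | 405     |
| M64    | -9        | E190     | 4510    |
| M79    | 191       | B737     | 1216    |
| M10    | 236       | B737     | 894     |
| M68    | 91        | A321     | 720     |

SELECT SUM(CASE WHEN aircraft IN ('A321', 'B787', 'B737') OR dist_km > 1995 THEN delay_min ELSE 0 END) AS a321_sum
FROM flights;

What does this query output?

flight=M94: ✓ → 207
flight=M95: ✗
flight=M38: ✗
flight=M14: ✓ → 45
flight=M45: ✓ → 0
flight=M20: ✓ → 22
flight=M64: ✓ → -9
flight=M79: ✓ → 191
flight=M10: ✓ → 236
flight=M68: ✓ → 91
a321_sum = 207 + 45 + 22 + -9 + 191 + 236 + 91 = 783

783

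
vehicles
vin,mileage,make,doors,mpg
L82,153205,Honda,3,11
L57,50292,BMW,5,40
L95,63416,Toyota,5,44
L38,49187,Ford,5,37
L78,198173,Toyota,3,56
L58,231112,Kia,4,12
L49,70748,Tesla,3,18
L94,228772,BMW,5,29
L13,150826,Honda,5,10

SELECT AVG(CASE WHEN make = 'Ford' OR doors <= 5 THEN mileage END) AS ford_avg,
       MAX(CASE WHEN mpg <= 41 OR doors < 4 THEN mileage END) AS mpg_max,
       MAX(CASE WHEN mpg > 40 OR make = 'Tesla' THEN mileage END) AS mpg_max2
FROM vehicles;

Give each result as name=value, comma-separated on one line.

[ford_avg: make = 'Ford' OR doors <= 5]
vin=L82: ✓ → 153205
vin=L57: ✓ → 50292
vin=L95: ✓ → 63416
vin=L38: ✓ → 49187
vin=L78: ✓ → 198173
vin=L58: ✓ → 231112
vin=L49: ✓ → 70748
vin=L94: ✓ → 228772
vin=L13: ✓ → 150826
ford_avg = (153205 + 50292 + 63416 + 49187 + 198173 + 231112 + 70748 + 228772 + 150826) / 9 = 132859
—
[mpg_max: mpg <= 41 OR doors < 4]
vin=L82: ✓ → 153205
vin=L57: ✓ → 50292
vin=L95: ✗
vin=L38: ✓ → 49187
vin=L78: ✓ → 198173
vin=L58: ✓ → 231112
vin=L49: ✓ → 70748
vin=L94: ✓ → 228772
vin=L13: ✓ → 150826
mpg_max = MAX(153205, 50292, 49187, 198173, 231112, 70748, 228772, 150826) = 231112
—
[mpg_max2: mpg > 40 OR make = 'Tesla']
vin=L82: ✗
vin=L57: ✗
vin=L95: ✓ → 63416
vin=L38: ✗
vin=L78: ✓ → 198173
vin=L58: ✗
vin=L49: ✓ → 70748
vin=L94: ✗
vin=L13: ✗
mpg_max2 = MAX(63416, 198173, 70748) = 198173

ford_avg=132859, mpg_max=231112, mpg_max2=198173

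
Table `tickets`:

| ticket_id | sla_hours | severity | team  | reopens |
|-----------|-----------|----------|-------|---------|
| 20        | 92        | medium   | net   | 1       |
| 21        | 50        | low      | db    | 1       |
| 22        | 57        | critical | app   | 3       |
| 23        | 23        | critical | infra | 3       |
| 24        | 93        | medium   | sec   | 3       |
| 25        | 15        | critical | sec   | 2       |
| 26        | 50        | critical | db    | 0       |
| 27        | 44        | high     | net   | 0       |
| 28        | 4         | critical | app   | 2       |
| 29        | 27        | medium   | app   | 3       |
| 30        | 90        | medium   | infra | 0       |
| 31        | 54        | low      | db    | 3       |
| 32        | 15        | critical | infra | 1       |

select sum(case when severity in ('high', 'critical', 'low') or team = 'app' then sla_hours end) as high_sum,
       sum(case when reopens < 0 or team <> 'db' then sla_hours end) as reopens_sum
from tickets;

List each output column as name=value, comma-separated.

high_sum=339, reopens_sum=460

[high_sum: severity in ('high', 'critical', 'low') or team = 'app']
ticket_id=20: ✗
ticket_id=21: ✓ → 50
ticket_id=22: ✓ → 57
ticket_id=23: ✓ → 23
ticket_id=24: ✗
ticket_id=25: ✓ → 15
ticket_id=26: ✓ → 50
ticket_id=27: ✓ → 44
ticket_id=28: ✓ → 4
ticket_id=29: ✓ → 27
ticket_id=30: ✗
ticket_id=31: ✓ → 54
ticket_id=32: ✓ → 15
high_sum = 50 + 57 + 23 + 15 + 50 + 44 + 4 + 27 + 54 + 15 = 339
—
[reopens_sum: reopens < 0 or team <> 'db']
ticket_id=20: ✓ → 92
ticket_id=21: ✗
ticket_id=22: ✓ → 57
ticket_id=23: ✓ → 23
ticket_id=24: ✓ → 93
ticket_id=25: ✓ → 15
ticket_id=26: ✗
ticket_id=27: ✓ → 44
ticket_id=28: ✓ → 4
ticket_id=29: ✓ → 27
ticket_id=30: ✓ → 90
ticket_id=31: ✗
ticket_id=32: ✓ → 15
reopens_sum = 92 + 57 + 23 + 93 + 15 + 44 + 4 + 27 + 90 + 15 = 460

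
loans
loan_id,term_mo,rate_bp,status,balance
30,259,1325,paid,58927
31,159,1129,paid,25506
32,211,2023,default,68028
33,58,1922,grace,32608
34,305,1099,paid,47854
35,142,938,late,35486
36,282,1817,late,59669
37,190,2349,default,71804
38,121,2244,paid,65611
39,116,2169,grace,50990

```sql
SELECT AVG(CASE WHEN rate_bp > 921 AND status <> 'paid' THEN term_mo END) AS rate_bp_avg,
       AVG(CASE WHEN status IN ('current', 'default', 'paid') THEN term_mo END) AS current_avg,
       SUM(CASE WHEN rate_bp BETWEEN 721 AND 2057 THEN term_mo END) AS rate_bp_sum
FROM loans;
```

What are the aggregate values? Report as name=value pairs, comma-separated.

[rate_bp_avg: rate_bp > 921 AND status <> 'paid']
loan_id=30: ✗
loan_id=31: ✗
loan_id=32: ✓ → 211
loan_id=33: ✓ → 58
loan_id=34: ✗
loan_id=35: ✓ → 142
loan_id=36: ✓ → 282
loan_id=37: ✓ → 190
loan_id=38: ✗
loan_id=39: ✓ → 116
rate_bp_avg = (211 + 58 + 142 + 282 + 190 + 116) / 6 = 166.5
—
[current_avg: status IN ('current', 'default', 'paid')]
loan_id=30: ✓ → 259
loan_id=31: ✓ → 159
loan_id=32: ✓ → 211
loan_id=33: ✗
loan_id=34: ✓ → 305
loan_id=35: ✗
loan_id=36: ✗
loan_id=37: ✓ → 190
loan_id=38: ✓ → 121
loan_id=39: ✗
current_avg = (259 + 159 + 211 + 305 + 190 + 121) / 6 = 207.5
—
[rate_bp_sum: rate_bp BETWEEN 721 AND 2057]
loan_id=30: ✓ → 259
loan_id=31: ✓ → 159
loan_id=32: ✓ → 211
loan_id=33: ✓ → 58
loan_id=34: ✓ → 305
loan_id=35: ✓ → 142
loan_id=36: ✓ → 282
loan_id=37: ✗
loan_id=38: ✗
loan_id=39: ✗
rate_bp_sum = 259 + 159 + 211 + 58 + 305 + 142 + 282 = 1416

rate_bp_avg=166.5, current_avg=207.5, rate_bp_sum=1416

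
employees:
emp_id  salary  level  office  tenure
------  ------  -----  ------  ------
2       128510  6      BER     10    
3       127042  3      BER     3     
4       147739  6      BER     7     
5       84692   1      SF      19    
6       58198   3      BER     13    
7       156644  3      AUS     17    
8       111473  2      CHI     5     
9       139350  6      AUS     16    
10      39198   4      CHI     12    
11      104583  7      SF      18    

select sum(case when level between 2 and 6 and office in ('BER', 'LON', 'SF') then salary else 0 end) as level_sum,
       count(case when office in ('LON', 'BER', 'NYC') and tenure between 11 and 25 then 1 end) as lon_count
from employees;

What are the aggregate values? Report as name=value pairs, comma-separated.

[level_sum: level between 2 and 6 and office in ('BER', 'LON', 'SF')]
emp_id=2: ✓ → 128510
emp_id=3: ✓ → 127042
emp_id=4: ✓ → 147739
emp_id=5: ✗
emp_id=6: ✓ → 58198
emp_id=7: ✗
emp_id=8: ✗
emp_id=9: ✗
emp_id=10: ✗
emp_id=11: ✗
level_sum = 128510 + 127042 + 147739 + 58198 = 461489
—
[lon_count: office in ('LON', 'BER', 'NYC') and tenure between 11 and 25]
emp_id=2: ✗
emp_id=3: ✗
emp_id=4: ✗
emp_id=5: ✗
emp_id=6: ✓ → 1
emp_id=7: ✗
emp_id=8: ✗
emp_id=9: ✗
emp_id=10: ✗
emp_id=11: ✗
lon_count = COUNT(1) = 1

level_sum=461489, lon_count=1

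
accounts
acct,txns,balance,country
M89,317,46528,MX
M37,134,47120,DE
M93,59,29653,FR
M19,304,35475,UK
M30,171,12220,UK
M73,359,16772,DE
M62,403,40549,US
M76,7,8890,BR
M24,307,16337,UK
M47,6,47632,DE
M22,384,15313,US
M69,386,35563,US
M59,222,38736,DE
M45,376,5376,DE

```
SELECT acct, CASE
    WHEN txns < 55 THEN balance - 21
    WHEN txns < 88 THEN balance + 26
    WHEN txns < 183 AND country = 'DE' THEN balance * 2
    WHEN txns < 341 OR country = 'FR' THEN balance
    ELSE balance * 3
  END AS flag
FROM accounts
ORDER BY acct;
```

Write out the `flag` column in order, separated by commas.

35475, 45939, 16337, 12220, 94240, 16128, 47611, 38736, 121647, 106689, 50316, 8869, 46528, 29679

acct=M19: txns < 341 OR country = 'FR' → 35475
acct=M22: ELSE → 45939
acct=M24: txns < 341 OR country = 'FR' → 16337
acct=M30: txns < 341 OR country = 'FR' → 12220
acct=M37: txns < 183 AND country = 'DE' → 94240
acct=M45: ELSE → 16128
acct=M47: txns < 55 → 47611
acct=M59: txns < 341 OR country = 'FR' → 38736
acct=M62: ELSE → 121647
acct=M69: ELSE → 106689
acct=M73: ELSE → 50316
acct=M76: txns < 55 → 8869
acct=M89: txns < 341 OR country = 'FR' → 46528
acct=M93: txns < 88 → 29679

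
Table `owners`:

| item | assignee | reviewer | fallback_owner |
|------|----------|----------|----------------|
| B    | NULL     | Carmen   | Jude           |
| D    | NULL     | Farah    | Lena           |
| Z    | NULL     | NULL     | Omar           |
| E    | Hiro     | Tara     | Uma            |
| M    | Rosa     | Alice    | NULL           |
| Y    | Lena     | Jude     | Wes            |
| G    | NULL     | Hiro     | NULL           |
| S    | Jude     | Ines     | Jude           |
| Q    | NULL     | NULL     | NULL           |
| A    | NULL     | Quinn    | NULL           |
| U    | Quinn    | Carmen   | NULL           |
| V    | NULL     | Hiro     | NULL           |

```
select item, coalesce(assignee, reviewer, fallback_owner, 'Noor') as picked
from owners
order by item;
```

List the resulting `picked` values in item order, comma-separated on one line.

item=A: assignee=NULL, reviewer=Quinn → Quinn
item=B: assignee=NULL, reviewer=Carmen → Carmen
item=D: assignee=NULL, reviewer=Farah → Farah
item=E: assignee=Hiro → Hiro
item=G: assignee=NULL, reviewer=Hiro → Hiro
item=M: assignee=Rosa → Rosa
item=Q: assignee=NULL, reviewer=NULL, fallback_owner=NULL, → literal Noor → Noor
item=S: assignee=Jude → Jude
item=U: assignee=Quinn → Quinn
item=V: assignee=NULL, reviewer=Hiro → Hiro
item=Y: assignee=Lena → Lena
item=Z: assignee=NULL, reviewer=NULL, fallback_owner=Omar → Omar

Quinn, Carmen, Farah, Hiro, Hiro, Rosa, Noor, Jude, Quinn, Hiro, Lena, Omar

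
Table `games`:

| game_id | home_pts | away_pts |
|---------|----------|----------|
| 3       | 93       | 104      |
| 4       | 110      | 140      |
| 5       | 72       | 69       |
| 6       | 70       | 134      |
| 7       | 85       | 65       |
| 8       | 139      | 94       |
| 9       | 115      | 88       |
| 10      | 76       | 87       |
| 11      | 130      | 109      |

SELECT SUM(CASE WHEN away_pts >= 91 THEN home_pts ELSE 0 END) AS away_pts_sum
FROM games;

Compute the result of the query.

542

game_id=3: ✓ → 93
game_id=4: ✓ → 110
game_id=5: ✗
game_id=6: ✓ → 70
game_id=7: ✗
game_id=8: ✓ → 139
game_id=9: ✗
game_id=10: ✗
game_id=11: ✓ → 130
away_pts_sum = 93 + 110 + 70 + 139 + 130 = 542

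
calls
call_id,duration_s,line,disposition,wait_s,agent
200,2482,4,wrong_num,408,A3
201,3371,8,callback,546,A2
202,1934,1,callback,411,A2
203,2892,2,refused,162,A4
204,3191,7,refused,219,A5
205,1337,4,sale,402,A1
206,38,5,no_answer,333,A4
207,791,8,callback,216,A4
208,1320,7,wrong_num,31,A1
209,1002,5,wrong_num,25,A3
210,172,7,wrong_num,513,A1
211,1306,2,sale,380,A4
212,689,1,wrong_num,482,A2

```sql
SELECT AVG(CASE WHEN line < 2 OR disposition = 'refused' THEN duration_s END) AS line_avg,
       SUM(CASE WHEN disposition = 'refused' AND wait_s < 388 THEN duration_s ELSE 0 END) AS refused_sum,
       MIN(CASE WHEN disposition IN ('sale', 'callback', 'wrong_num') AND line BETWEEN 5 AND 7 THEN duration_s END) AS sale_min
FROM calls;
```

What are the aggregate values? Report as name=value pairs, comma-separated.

[line_avg: line < 2 OR disposition = 'refused']
call_id=200: ✗
call_id=201: ✗
call_id=202: ✓ → 1934
call_id=203: ✓ → 2892
call_id=204: ✓ → 3191
call_id=205: ✗
call_id=206: ✗
call_id=207: ✗
call_id=208: ✗
call_id=209: ✗
call_id=210: ✗
call_id=211: ✗
call_id=212: ✓ → 689
line_avg = (1934 + 2892 + 3191 + 689) / 4 = 2176.5
—
[refused_sum: disposition = 'refused' AND wait_s < 388]
call_id=200: ✗
call_id=201: ✗
call_id=202: ✗
call_id=203: ✓ → 2892
call_id=204: ✓ → 3191
call_id=205: ✗
call_id=206: ✗
call_id=207: ✗
call_id=208: ✗
call_id=209: ✗
call_id=210: ✗
call_id=211: ✗
call_id=212: ✗
refused_sum = 2892 + 3191 = 6083
—
[sale_min: disposition IN ('sale', 'callback', 'wrong_num') AND line BETWEEN 5 AND 7]
call_id=200: ✗
call_id=201: ✗
call_id=202: ✗
call_id=203: ✗
call_id=204: ✗
call_id=205: ✗
call_id=206: ✗
call_id=207: ✗
call_id=208: ✓ → 1320
call_id=209: ✓ → 1002
call_id=210: ✓ → 172
call_id=211: ✗
call_id=212: ✗
sale_min = MIN(1320, 1002, 172) = 172

line_avg=2176.5, refused_sum=6083, sale_min=172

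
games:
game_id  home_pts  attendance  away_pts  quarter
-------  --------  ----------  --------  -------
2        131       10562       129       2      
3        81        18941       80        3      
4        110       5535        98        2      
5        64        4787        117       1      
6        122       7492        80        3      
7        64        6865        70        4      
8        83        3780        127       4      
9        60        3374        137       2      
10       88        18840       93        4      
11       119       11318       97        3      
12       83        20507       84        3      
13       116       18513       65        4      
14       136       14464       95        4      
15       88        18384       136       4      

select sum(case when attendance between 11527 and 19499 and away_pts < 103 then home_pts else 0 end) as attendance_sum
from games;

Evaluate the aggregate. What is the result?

game_id=2: ✗
game_id=3: ✓ → 81
game_id=4: ✗
game_id=5: ✗
game_id=6: ✗
game_id=7: ✗
game_id=8: ✗
game_id=9: ✗
game_id=10: ✓ → 88
game_id=11: ✗
game_id=12: ✗
game_id=13: ✓ → 116
game_id=14: ✓ → 136
game_id=15: ✗
attendance_sum = 81 + 88 + 116 + 136 = 421

421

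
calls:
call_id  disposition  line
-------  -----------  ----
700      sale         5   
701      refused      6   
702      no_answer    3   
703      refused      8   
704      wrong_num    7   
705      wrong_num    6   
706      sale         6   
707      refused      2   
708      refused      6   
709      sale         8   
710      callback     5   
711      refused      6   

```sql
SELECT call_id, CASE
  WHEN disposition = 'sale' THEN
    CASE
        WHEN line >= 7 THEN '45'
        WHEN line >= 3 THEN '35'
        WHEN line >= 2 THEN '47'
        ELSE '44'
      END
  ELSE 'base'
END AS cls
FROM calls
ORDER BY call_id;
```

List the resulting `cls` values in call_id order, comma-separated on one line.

35, base, base, base, base, base, 35, base, base, 45, base, base

call_id=700: disposition='sale' → inner[line >= 3] → 35
call_id=701: disposition='refused' → outer ELSE → base
call_id=702: disposition='no_answer' → outer ELSE → base
call_id=703: disposition='refused' → outer ELSE → base
call_id=704: disposition='wrong_num' → outer ELSE → base
call_id=705: disposition='wrong_num' → outer ELSE → base
call_id=706: disposition='sale' → inner[line >= 3] → 35
call_id=707: disposition='refused' → outer ELSE → base
call_id=708: disposition='refused' → outer ELSE → base
call_id=709: disposition='sale' → inner[line >= 7] → 45
call_id=710: disposition='callback' → outer ELSE → base
call_id=711: disposition='refused' → outer ELSE → base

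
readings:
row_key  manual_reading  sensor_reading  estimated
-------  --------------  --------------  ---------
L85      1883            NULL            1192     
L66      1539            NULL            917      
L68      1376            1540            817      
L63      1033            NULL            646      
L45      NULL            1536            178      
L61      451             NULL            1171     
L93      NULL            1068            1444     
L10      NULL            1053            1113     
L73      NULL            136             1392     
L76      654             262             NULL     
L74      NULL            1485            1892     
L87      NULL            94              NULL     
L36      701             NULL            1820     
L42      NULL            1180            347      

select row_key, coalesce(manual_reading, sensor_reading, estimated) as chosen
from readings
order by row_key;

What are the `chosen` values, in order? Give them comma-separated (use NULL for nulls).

row_key=L10: manual_reading=NULL, sensor_reading=1053 → 1053
row_key=L36: manual_reading=701 → 701
row_key=L42: manual_reading=NULL, sensor_reading=1180 → 1180
row_key=L45: manual_reading=NULL, sensor_reading=1536 → 1536
row_key=L61: manual_reading=451 → 451
row_key=L63: manual_reading=1033 → 1033
row_key=L66: manual_reading=1539 → 1539
row_key=L68: manual_reading=1376 → 1376
row_key=L73: manual_reading=NULL, sensor_reading=136 → 136
row_key=L74: manual_reading=NULL, sensor_reading=1485 → 1485
row_key=L76: manual_reading=654 → 654
row_key=L85: manual_reading=1883 → 1883
row_key=L87: manual_reading=NULL, sensor_reading=94 → 94
row_key=L93: manual_reading=NULL, sensor_reading=1068 → 1068

1053, 701, 1180, 1536, 451, 1033, 1539, 1376, 136, 1485, 654, 1883, 94, 1068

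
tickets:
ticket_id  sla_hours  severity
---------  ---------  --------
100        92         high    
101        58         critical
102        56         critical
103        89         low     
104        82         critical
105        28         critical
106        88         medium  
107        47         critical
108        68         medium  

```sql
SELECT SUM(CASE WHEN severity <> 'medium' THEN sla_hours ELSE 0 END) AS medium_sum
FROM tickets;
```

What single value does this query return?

452

ticket_id=100: ✓ → 92
ticket_id=101: ✓ → 58
ticket_id=102: ✓ → 56
ticket_id=103: ✓ → 89
ticket_id=104: ✓ → 82
ticket_id=105: ✓ → 28
ticket_id=106: ✗
ticket_id=107: ✓ → 47
ticket_id=108: ✗
medium_sum = 92 + 58 + 56 + 89 + 82 + 28 + 47 = 452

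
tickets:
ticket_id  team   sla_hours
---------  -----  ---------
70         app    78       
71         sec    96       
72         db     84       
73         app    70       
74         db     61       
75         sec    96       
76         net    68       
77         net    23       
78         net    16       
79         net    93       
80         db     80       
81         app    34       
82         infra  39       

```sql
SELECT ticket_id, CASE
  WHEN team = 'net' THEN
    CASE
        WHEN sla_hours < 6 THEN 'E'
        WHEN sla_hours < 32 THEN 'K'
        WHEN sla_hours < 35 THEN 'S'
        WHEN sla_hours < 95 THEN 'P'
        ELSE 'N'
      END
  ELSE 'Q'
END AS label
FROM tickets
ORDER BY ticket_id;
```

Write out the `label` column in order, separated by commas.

Q, Q, Q, Q, Q, Q, P, K, K, P, Q, Q, Q

ticket_id=70: team='app' → outer ELSE → Q
ticket_id=71: team='sec' → outer ELSE → Q
ticket_id=72: team='db' → outer ELSE → Q
ticket_id=73: team='app' → outer ELSE → Q
ticket_id=74: team='db' → outer ELSE → Q
ticket_id=75: team='sec' → outer ELSE → Q
ticket_id=76: team='net' → inner[sla_hours < 95] → P
ticket_id=77: team='net' → inner[sla_hours < 32] → K
ticket_id=78: team='net' → inner[sla_hours < 32] → K
ticket_id=79: team='net' → inner[sla_hours < 95] → P
ticket_id=80: team='db' → outer ELSE → Q
ticket_id=81: team='app' → outer ELSE → Q
ticket_id=82: team='infra' → outer ELSE → Q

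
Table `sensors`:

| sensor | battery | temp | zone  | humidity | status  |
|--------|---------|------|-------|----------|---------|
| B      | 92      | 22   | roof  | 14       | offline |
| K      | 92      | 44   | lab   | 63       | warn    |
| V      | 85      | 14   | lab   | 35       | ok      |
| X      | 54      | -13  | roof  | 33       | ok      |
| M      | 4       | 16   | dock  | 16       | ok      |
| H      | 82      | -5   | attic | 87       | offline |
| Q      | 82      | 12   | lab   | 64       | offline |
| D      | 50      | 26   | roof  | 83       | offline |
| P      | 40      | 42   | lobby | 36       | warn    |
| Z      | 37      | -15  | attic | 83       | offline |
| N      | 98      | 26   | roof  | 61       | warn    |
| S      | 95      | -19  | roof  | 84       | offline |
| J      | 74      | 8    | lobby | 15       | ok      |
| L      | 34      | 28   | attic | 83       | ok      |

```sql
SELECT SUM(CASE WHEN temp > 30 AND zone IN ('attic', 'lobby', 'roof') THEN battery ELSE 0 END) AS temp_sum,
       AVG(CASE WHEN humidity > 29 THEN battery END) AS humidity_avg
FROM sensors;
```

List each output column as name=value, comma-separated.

temp_sum=40, humidity_avg=68.0909090909

[temp_sum: temp > 30 AND zone IN ('attic', 'lobby', 'roof')]
sensor=B: ✗
sensor=K: ✗
sensor=V: ✗
sensor=X: ✗
sensor=M: ✗
sensor=H: ✗
sensor=Q: ✗
sensor=D: ✗
sensor=P: ✓ → 40
sensor=Z: ✗
sensor=N: ✗
sensor=S: ✗
sensor=J: ✗
sensor=L: ✗
temp_sum = 40
—
[humidity_avg: humidity > 29]
sensor=B: ✗
sensor=K: ✓ → 92
sensor=V: ✓ → 85
sensor=X: ✓ → 54
sensor=M: ✗
sensor=H: ✓ → 82
sensor=Q: ✓ → 82
sensor=D: ✓ → 50
sensor=P: ✓ → 40
sensor=Z: ✓ → 37
sensor=N: ✓ → 98
sensor=S: ✓ → 95
sensor=J: ✗
sensor=L: ✓ → 34
humidity_avg = (92 + 85 + 54 + 82 + 82 + 50 + 40 + 37 + 98 + 95 + 34) / 11 = 68.0909090909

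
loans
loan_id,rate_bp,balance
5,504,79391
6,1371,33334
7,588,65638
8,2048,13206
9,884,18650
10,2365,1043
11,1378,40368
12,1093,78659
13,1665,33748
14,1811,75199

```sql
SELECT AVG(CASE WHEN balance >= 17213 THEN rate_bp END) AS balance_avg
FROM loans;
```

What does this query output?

1161.75

loan_id=5: ✓ → 504
loan_id=6: ✓ → 1371
loan_id=7: ✓ → 588
loan_id=8: ✗
loan_id=9: ✓ → 884
loan_id=10: ✗
loan_id=11: ✓ → 1378
loan_id=12: ✓ → 1093
loan_id=13: ✓ → 1665
loan_id=14: ✓ → 1811
balance_avg = (504 + 1371 + 588 + 884 + 1378 + 1093 + 1665 + 1811) / 8 = 1161.75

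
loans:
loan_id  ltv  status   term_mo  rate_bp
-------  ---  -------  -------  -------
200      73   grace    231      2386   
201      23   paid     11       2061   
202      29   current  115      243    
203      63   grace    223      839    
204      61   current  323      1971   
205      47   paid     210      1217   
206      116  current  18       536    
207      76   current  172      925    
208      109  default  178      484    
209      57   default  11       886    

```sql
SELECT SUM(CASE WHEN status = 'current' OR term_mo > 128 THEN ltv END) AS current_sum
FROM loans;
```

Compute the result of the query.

574

loan_id=200: ✓ → 73
loan_id=201: ✗
loan_id=202: ✓ → 29
loan_id=203: ✓ → 63
loan_id=204: ✓ → 61
loan_id=205: ✓ → 47
loan_id=206: ✓ → 116
loan_id=207: ✓ → 76
loan_id=208: ✓ → 109
loan_id=209: ✗
current_sum = 73 + 29 + 63 + 61 + 47 + 116 + 76 + 109 = 574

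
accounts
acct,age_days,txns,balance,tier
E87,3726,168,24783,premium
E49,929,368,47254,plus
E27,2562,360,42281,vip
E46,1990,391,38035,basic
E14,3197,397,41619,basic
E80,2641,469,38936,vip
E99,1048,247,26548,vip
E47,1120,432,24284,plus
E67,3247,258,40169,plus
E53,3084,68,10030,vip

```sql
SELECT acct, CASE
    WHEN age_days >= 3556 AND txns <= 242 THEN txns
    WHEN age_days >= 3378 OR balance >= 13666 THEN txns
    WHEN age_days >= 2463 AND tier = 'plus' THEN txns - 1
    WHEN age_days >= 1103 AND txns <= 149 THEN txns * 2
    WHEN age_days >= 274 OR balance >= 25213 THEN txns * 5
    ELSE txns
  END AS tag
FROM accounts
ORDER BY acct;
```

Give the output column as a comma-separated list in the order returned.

acct=E14: age_days >= 3378 OR balance >= 13666 → 397
acct=E27: age_days >= 3378 OR balance >= 13666 → 360
acct=E46: age_days >= 3378 OR balance >= 13666 → 391
acct=E47: age_days >= 3378 OR balance >= 13666 → 432
acct=E49: age_days >= 3378 OR balance >= 13666 → 368
acct=E53: age_days >= 1103 AND txns <= 149 → 136
acct=E67: age_days >= 3378 OR balance >= 13666 → 258
acct=E80: age_days >= 3378 OR balance >= 13666 → 469
acct=E87: age_days >= 3556 AND txns <= 242 → 168
acct=E99: age_days >= 3378 OR balance >= 13666 → 247

397, 360, 391, 432, 368, 136, 258, 469, 168, 247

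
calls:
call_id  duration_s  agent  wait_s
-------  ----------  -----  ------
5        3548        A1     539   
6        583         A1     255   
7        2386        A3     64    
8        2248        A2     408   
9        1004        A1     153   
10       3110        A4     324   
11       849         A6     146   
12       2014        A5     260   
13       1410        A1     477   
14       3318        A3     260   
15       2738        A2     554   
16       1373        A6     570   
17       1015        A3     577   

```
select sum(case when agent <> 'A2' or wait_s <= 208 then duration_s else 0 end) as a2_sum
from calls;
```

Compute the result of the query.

call_id=5: ✓ → 3548
call_id=6: ✓ → 583
call_id=7: ✓ → 2386
call_id=8: ✗
call_id=9: ✓ → 1004
call_id=10: ✓ → 3110
call_id=11: ✓ → 849
call_id=12: ✓ → 2014
call_id=13: ✓ → 1410
call_id=14: ✓ → 3318
call_id=15: ✗
call_id=16: ✓ → 1373
call_id=17: ✓ → 1015
a2_sum = 3548 + 583 + 2386 + 1004 + 3110 + 849 + 2014 + 1410 + 3318 + 1373 + 1015 = 20610

20610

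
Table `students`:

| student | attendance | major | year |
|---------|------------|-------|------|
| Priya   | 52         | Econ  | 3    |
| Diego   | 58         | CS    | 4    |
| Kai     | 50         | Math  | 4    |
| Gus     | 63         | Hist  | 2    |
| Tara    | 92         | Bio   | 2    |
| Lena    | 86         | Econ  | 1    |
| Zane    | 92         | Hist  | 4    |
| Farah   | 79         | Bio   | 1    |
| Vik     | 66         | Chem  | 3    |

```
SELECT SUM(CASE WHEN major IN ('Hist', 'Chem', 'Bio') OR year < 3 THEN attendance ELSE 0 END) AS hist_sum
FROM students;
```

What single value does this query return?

student=Priya: ✗
student=Diego: ✗
student=Kai: ✗
student=Gus: ✓ → 63
student=Tara: ✓ → 92
student=Lena: ✓ → 86
student=Zane: ✓ → 92
student=Farah: ✓ → 79
student=Vik: ✓ → 66
hist_sum = 63 + 92 + 86 + 92 + 79 + 66 = 478

478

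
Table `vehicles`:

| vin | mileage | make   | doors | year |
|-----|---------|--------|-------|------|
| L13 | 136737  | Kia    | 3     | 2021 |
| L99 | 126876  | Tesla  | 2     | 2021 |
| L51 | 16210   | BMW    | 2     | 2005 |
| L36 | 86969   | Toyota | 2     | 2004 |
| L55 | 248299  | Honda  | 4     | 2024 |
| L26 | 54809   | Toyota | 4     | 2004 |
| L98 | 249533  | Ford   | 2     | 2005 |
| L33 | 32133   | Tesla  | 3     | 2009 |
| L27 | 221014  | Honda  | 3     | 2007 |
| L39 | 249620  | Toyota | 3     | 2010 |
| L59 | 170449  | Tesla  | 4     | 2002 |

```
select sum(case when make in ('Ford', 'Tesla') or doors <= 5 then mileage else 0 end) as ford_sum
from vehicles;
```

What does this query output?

1592649

vin=L13: ✓ → 136737
vin=L99: ✓ → 126876
vin=L51: ✓ → 16210
vin=L36: ✓ → 86969
vin=L55: ✓ → 248299
vin=L26: ✓ → 54809
vin=L98: ✓ → 249533
vin=L33: ✓ → 32133
vin=L27: ✓ → 221014
vin=L39: ✓ → 249620
vin=L59: ✓ → 170449
ford_sum = 136737 + 126876 + 16210 + 86969 + 248299 + 54809 + 249533 + 32133 + 221014 + 249620 + 170449 = 1592649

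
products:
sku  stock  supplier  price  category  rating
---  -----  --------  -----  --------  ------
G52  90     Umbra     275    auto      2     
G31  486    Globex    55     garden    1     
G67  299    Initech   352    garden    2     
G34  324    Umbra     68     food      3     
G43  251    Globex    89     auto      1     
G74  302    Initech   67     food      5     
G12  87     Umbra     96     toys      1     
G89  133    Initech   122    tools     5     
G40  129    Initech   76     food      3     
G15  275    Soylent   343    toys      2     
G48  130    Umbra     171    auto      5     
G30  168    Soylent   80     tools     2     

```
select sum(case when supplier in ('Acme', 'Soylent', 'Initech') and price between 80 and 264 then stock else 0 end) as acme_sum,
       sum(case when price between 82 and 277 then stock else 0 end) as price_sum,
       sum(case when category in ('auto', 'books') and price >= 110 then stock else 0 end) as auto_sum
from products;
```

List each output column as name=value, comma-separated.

[acme_sum: supplier in ('Acme', 'Soylent', 'Initech') and price between 80 and 264]
sku=G52: ✗
sku=G31: ✗
sku=G67: ✗
sku=G34: ✗
sku=G43: ✗
sku=G74: ✗
sku=G12: ✗
sku=G89: ✓ → 133
sku=G40: ✗
sku=G15: ✗
sku=G48: ✗
sku=G30: ✓ → 168
acme_sum = 133 + 168 = 301
—
[price_sum: price between 82 and 277]
sku=G52: ✓ → 90
sku=G31: ✗
sku=G67: ✗
sku=G34: ✗
sku=G43: ✓ → 251
sku=G74: ✗
sku=G12: ✓ → 87
sku=G89: ✓ → 133
sku=G40: ✗
sku=G15: ✗
sku=G48: ✓ → 130
sku=G30: ✗
price_sum = 90 + 251 + 87 + 133 + 130 = 691
—
[auto_sum: category in ('auto', 'books') and price >= 110]
sku=G52: ✓ → 90
sku=G31: ✗
sku=G67: ✗
sku=G34: ✗
sku=G43: ✗
sku=G74: ✗
sku=G12: ✗
sku=G89: ✗
sku=G40: ✗
sku=G15: ✗
sku=G48: ✓ → 130
sku=G30: ✗
auto_sum = 90 + 130 = 220

acme_sum=301, price_sum=691, auto_sum=220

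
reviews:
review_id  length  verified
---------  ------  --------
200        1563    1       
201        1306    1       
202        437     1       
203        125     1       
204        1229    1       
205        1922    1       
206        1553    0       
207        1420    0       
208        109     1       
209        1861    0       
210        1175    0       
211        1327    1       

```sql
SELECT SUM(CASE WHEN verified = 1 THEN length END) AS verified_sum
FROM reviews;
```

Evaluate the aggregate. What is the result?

8018

review_id=200: ✓ → 1563
review_id=201: ✓ → 1306
review_id=202: ✓ → 437
review_id=203: ✓ → 125
review_id=204: ✓ → 1229
review_id=205: ✓ → 1922
review_id=206: ✗
review_id=207: ✗
review_id=208: ✓ → 109
review_id=209: ✗
review_id=210: ✗
review_id=211: ✓ → 1327
verified_sum = 1563 + 1306 + 437 + 125 + 1229 + 1922 + 109 + 1327 = 8018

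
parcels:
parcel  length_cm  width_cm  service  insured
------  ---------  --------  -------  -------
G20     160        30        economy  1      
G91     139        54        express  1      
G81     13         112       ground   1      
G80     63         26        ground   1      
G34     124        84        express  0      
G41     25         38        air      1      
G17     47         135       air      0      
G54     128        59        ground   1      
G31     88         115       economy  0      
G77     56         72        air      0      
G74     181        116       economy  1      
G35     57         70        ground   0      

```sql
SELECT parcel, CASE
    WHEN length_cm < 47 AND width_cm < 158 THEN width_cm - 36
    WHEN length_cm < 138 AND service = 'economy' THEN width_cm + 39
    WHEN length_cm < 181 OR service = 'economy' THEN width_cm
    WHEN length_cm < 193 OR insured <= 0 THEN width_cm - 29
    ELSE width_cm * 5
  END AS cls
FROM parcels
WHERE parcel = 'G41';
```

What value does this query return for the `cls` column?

parcel = G41: length_cm=25, width_cm=38, service=air, insured=1.
length_cm < 47 AND width_cm < 158 → true → 2

2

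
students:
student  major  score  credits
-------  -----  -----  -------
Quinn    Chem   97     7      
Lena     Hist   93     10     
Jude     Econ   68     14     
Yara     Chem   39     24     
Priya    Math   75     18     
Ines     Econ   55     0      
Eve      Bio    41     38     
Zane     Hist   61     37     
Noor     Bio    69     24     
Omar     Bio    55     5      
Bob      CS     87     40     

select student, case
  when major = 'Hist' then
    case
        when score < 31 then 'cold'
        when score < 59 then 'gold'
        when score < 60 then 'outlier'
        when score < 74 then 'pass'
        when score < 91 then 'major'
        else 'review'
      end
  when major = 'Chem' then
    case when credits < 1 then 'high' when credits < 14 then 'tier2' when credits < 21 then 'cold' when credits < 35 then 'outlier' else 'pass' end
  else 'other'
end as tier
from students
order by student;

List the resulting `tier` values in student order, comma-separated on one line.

other, other, other, other, review, other, other, other, tier2, outlier, pass

student=Bob: major='CS' → outer ELSE → other
student=Eve: major='Bio' → outer ELSE → other
student=Ines: major='Econ' → outer ELSE → other
student=Jude: major='Econ' → outer ELSE → other
student=Lena: major='Hist' → inner[ELSE] → review
student=Noor: major='Bio' → outer ELSE → other
student=Omar: major='Bio' → outer ELSE → other
student=Priya: major='Math' → outer ELSE → other
student=Quinn: major='Chem' → inner[credits < 14] → tier2
student=Yara: major='Chem' → inner[credits < 35] → outlier
student=Zane: major='Hist' → inner[score < 74] → pass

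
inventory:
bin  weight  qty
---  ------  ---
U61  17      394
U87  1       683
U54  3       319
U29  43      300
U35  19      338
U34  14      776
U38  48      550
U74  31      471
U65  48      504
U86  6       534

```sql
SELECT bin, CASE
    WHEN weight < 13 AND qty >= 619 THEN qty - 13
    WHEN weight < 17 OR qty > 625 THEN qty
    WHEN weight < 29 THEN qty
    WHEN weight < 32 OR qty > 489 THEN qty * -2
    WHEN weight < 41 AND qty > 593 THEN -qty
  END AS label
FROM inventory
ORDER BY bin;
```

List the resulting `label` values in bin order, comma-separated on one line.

NULL, 776, 338, -1100, 319, 394, -1008, -942, 534, 670

bin=U29: (no match → NULL) → NULL
bin=U34: weight < 17 OR qty > 625 → 776
bin=U35: weight < 29 → 338
bin=U38: weight < 32 OR qty > 489 → -1100
bin=U54: weight < 17 OR qty > 625 → 319
bin=U61: weight < 29 → 394
bin=U65: weight < 32 OR qty > 489 → -1008
bin=U74: weight < 32 OR qty > 489 → -942
bin=U86: weight < 17 OR qty > 625 → 534
bin=U87: weight < 13 AND qty >= 619 → 670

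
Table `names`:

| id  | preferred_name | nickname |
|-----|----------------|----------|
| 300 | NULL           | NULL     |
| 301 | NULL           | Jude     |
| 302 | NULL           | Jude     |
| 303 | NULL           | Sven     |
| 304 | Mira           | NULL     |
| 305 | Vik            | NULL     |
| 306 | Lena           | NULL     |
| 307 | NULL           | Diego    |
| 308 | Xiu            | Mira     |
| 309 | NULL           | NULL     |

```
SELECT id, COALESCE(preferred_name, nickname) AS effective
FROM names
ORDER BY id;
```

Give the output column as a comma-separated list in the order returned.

id=300: preferred_name=NULL, nickname=NULL (all NULL) → NULL
id=301: preferred_name=NULL, nickname=Jude → Jude
id=302: preferred_name=NULL, nickname=Jude → Jude
id=303: preferred_name=NULL, nickname=Sven → Sven
id=304: preferred_name=Mira → Mira
id=305: preferred_name=Vik → Vik
id=306: preferred_name=Lena → Lena
id=307: preferred_name=NULL, nickname=Diego → Diego
id=308: preferred_name=Xiu → Xiu
id=309: preferred_name=NULL, nickname=NULL (all NULL) → NULL

NULL, Jude, Jude, Sven, Mira, Vik, Lena, Diego, Xiu, NULL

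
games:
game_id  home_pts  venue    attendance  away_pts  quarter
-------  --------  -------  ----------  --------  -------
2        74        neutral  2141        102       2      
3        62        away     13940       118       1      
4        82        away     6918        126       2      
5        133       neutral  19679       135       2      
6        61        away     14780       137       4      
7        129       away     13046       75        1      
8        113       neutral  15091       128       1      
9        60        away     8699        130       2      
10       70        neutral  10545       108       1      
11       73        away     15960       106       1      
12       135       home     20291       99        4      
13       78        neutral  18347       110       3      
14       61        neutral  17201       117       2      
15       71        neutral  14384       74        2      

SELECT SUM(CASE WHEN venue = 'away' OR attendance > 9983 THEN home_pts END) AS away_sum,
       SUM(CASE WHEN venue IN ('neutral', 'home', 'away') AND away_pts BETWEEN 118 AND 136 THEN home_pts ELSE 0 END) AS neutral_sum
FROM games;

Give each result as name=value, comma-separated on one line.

[away_sum: venue = 'away' OR attendance > 9983]
game_id=2: ✗
game_id=3: ✓ → 62
game_id=4: ✓ → 82
game_id=5: ✓ → 133
game_id=6: ✓ → 61
game_id=7: ✓ → 129
game_id=8: ✓ → 113
game_id=9: ✓ → 60
game_id=10: ✓ → 70
game_id=11: ✓ → 73
game_id=12: ✓ → 135
game_id=13: ✓ → 78
game_id=14: ✓ → 61
game_id=15: ✓ → 71
away_sum = 62 + 82 + 133 + 61 + 129 + 113 + 60 + 70 + 73 + 135 + 78 + 61 + 71 = 1128
—
[neutral_sum: venue IN ('neutral', 'home', 'away') AND away_pts BETWEEN 118 AND 136]
game_id=2: ✗
game_id=3: ✓ → 62
game_id=4: ✓ → 82
game_id=5: ✓ → 133
game_id=6: ✗
game_id=7: ✗
game_id=8: ✓ → 113
game_id=9: ✓ → 60
game_id=10: ✗
game_id=11: ✗
game_id=12: ✗
game_id=13: ✗
game_id=14: ✗
game_id=15: ✗
neutral_sum = 62 + 82 + 133 + 113 + 60 = 450

away_sum=1128, neutral_sum=450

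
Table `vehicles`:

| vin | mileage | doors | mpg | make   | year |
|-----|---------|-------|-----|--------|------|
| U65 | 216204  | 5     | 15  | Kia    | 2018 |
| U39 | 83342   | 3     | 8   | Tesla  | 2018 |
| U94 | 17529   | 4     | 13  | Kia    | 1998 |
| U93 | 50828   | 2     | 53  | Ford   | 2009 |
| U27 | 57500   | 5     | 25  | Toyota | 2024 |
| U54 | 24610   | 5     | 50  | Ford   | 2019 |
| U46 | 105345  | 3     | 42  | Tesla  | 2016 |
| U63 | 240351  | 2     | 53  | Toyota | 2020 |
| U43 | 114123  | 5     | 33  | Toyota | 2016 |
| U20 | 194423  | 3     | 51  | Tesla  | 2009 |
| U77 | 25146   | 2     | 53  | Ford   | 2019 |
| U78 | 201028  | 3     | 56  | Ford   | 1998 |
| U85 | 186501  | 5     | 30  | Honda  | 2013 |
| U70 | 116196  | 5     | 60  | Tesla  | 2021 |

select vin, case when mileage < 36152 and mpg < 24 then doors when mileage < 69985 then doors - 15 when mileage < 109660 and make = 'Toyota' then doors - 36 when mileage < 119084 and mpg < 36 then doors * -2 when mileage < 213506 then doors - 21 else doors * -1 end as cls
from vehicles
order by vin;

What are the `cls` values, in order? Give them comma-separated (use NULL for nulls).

vin=U20: mileage < 213506 → -18
vin=U27: mileage < 69985 → -10
vin=U39: mileage < 119084 and mpg < 36 → -6
vin=U43: mileage < 119084 and mpg < 36 → -10
vin=U46: mileage < 213506 → -18
vin=U54: mileage < 69985 → -10
vin=U63: ELSE → -2
vin=U65: ELSE → -5
vin=U70: mileage < 213506 → -16
vin=U77: mileage < 69985 → -13
vin=U78: mileage < 213506 → -18
vin=U85: mileage < 213506 → -16
vin=U93: mileage < 69985 → -13
vin=U94: mileage < 36152 and mpg < 24 → 4

-18, -10, -6, -10, -18, -10, -2, -5, -16, -13, -18, -16, -13, 4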